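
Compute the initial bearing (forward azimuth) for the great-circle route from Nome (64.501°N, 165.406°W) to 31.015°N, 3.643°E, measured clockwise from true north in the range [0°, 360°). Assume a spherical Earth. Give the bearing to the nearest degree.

Δλ = 3.643 − -165.406 = 169.049°.
θ = atan2( sin Δλ · cos φ₂ , cos φ₁ · sin φ₂ − sin φ₁ · cos φ₂ · cos Δλ )
  = atan2(0.16281, 0.98128) = 9.420° → normalised to [0°, 360°): 9.420°.

9°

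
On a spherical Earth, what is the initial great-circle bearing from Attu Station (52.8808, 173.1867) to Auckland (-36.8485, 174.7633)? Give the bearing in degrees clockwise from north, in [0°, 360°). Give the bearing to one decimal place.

178.7°

Δλ = 174.7633 − 173.1867 = 1.5766°.
θ = atan2( sin Δλ · cos φ₂ , cos φ₁ · sin φ₂ − sin φ₁ · cos φ₂ · cos Δλ )
  = atan2(0.02202, -0.99975) = 178.738° → normalised to [0°, 360°): 178.738°.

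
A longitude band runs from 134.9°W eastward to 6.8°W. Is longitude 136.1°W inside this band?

No

Band width going east from -134.9° to -6.8°: ((-6.8 − -134.9) mod 360) = 128.1°.
Offset of -136.1° east of the west edge: ((-136.1 − -134.9) mod 360) = 358.8°.
358.8° > 128.1° ⇒ outside.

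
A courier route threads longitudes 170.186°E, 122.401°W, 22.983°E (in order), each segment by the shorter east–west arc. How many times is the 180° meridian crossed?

Leg 1: +170.186° → -122.401°, shortest Δλ = 67.413° (east) — crosses 180°.
Leg 2: -122.401° → +22.983°, shortest Δλ = 145.384° (east) — does not cross 180°.
Total crossings: 1.

1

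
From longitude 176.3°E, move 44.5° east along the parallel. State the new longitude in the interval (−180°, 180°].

139.2°W

Start at +176.3°; shift +44.5° → +220.8°.
+220.8° lies outside (−180°, 180°]; subtract 360° → -139.2°.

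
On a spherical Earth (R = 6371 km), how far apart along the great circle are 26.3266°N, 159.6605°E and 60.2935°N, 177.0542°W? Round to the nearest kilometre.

Δλ = -177.0542 − 159.6605 = -336.7147°; wrapped into (−180°, 180°]: 23.2853°.
Δφ = 60.2935 − 26.3266 = 33.9669°.
a = sin²(Δφ/2) + cos φ₁ · cos φ₂ · sin²(Δλ/2) = 0.103409.
c = 2·atan2(√a, √(1−a)) = 0.65478 rad → d = 6371·c ≈ 4171.59 km.

4172 km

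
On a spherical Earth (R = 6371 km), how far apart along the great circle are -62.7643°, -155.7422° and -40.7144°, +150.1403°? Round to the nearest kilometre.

4274 km

Δλ = 150.1403 − -155.7422 = 305.8825°; wrapped into (−180°, 180°]: -54.1175°.
Δφ = -40.7144 − -62.7643 = 22.0499°.
a = sin²(Δφ/2) + cos φ₁ · cos φ₂ · sin²(Δλ/2) = 0.108355.
c = 2·atan2(√a, √(1−a)) = 0.67086 rad → d = 6371·c ≈ 4274.03 km.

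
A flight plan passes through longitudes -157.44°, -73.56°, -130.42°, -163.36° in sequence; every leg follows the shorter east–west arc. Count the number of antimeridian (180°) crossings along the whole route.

0

Leg 1: -157.44° → -73.56°, shortest Δλ = 83.88° (east) — does not cross 180°.
Leg 2: -73.56° → -130.42°, shortest Δλ = -56.86° (west) — does not cross 180°.
Leg 3: -130.42° → -163.36°, shortest Δλ = -32.94° (west) — does not cross 180°.
Total crossings: 0.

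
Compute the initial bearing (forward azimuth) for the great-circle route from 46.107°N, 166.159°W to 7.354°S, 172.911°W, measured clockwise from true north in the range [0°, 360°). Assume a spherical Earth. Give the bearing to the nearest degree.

Δλ = -172.911 − -166.159 = -6.752°.
θ = atan2( sin Δλ · cos φ₂ , cos φ₁ · sin φ₂ − sin φ₁ · cos φ₂ · cos Δλ )
  = atan2(-0.11660, -0.79849) = -171.692° → normalised to [0°, 360°): 188.308°.

188°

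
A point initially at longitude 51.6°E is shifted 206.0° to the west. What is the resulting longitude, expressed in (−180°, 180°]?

154.4°W

Start at +51.6°; shift −206.0° → -154.4°.
-154.4° already lies in (−180°, 180°].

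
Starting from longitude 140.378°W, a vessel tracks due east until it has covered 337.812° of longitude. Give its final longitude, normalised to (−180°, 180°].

162.566°W

Start at -140.378°; shift +337.812° → +197.434°.
+197.434° lies outside (−180°, 180°]; subtract 360° → -162.566°.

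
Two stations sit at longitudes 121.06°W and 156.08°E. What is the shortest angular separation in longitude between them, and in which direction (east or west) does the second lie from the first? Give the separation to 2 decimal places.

82.86° west

Raw difference: 156.08 − -121.06 = 277.14°.
Normalise into (−180°, 180°]: 277.14° − 360° = -82.86°.
Negative ⇒ the second point lies to the west; separation 82.86°.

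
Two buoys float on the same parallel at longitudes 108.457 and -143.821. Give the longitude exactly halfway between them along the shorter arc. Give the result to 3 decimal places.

Signed shortest Δλ from +108.457° to -143.821° is +107.722°.
Midpoint longitude = +108.457° + (+107.722°)/2 = +108.457° + 53.861° = +162.318°.
(The naïve average (+108.457 + -143.821)/2 = -17.682° is on the wrong side of the globe.)

+162.318°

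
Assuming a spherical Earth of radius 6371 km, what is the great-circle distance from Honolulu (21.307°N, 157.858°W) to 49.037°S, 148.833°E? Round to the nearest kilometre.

Δλ = 148.833 − -157.858 = 306.691°; wrapped into (−180°, 180°]: -53.309°.
Δφ = -49.037 − 21.307 = -70.344°.
a = sin²(Δφ/2) + cos φ₁ · cos φ₂ · sin²(Δλ/2) = 0.454730.
c = 2·atan2(√a, √(1−a)) = 1.48013 rad → d = 6371·c ≈ 9429.92 km.

9430 km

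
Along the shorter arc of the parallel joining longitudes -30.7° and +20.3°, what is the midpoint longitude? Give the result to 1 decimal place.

-5.2°

Signed shortest Δλ from -30.7° to +20.3° is +51.0°.
Midpoint longitude = -30.7° + (+51.0°)/2 = -30.7° + 25.5° = -5.2°.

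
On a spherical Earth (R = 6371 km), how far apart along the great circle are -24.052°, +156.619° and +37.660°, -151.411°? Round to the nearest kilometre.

8748 km

Δλ = -151.411 − 156.619 = -308.030°; wrapped into (−180°, 180°]: 51.970°.
Δφ = 37.660 − -24.052 = 61.712°.
a = sin²(Δφ/2) + cos φ₁ · cos φ₂ · sin²(Δλ/2) = 0.401821.
c = 2·atan2(√a, √(1−a)) = 1.37315 rad → d = 6371·c ≈ 8748.37 km.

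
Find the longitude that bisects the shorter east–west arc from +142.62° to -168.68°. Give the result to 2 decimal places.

+166.97°

Signed shortest Δλ from +142.62° to -168.68° is +48.70°.
Midpoint longitude = +142.62° + (+48.70°)/2 = +142.62° + 24.35° = +166.97°.
(The naïve average (+142.62 + -168.68)/2 = -13.03° is on the wrong side of the globe.)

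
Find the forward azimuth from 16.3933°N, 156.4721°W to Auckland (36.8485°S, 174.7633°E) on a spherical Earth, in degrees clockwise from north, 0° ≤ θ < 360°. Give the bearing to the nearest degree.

206°

Δλ = 174.7633 − -156.4721 = 331.2354°; wrapped into (−180°, 180°]: -28.7646°.
θ = atan2( sin Δλ · cos φ₂ , cos φ₁ · sin φ₂ − sin φ₁ · cos φ₂ · cos Δλ )
  = atan2(-0.38508, -0.77330) = -153.528° → normalised to [0°, 360°): 206.472°.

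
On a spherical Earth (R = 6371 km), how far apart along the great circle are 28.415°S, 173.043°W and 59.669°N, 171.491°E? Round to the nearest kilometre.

9897 km

Δλ = 171.491 − -173.043 = 344.534°; wrapped into (−180°, 180°]: -15.466°.
Δφ = 59.669 − -28.415 = 88.084°.
a = sin²(Δφ/2) + cos φ₁ · cos φ₂ · sin²(Δλ/2) = 0.491325.
c = 2·atan2(√a, √(1−a)) = 1.55344 rad → d = 6371·c ≈ 9897.00 km.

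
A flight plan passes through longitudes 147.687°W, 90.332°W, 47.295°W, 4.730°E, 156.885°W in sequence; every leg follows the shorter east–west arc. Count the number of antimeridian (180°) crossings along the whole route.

0

Leg 1: -147.687° → -90.332°, shortest Δλ = 57.355° (east) — does not cross 180°.
Leg 2: -90.332° → -47.295°, shortest Δλ = 43.037° (east) — does not cross 180°.
Leg 3: -47.295° → +4.730°, shortest Δλ = 52.025° (east) — does not cross 180°.
Leg 4: +4.730° → -156.885°, shortest Δλ = -161.615° (west) — does not cross 180°.
Total crossings: 0.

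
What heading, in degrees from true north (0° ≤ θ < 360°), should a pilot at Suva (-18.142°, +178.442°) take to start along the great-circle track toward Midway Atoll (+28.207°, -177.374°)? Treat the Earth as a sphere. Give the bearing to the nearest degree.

Δλ = -177.374 − 178.442 = -355.816°; wrapped into (−180°, 180°]: 4.184°.
θ = atan2( sin Δλ · cos φ₂ , cos φ₁ · sin φ₂ − sin φ₁ · cos φ₂ · cos Δλ )
  = atan2(0.06430, 0.72283) = 5.083° → normalised to [0°, 360°): 5.083°.

5°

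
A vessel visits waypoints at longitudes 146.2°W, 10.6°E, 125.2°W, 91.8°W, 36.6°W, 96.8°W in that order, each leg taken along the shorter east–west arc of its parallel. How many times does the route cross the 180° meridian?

Leg 1: -146.2° → +10.6°, shortest Δλ = 156.8° (east) — does not cross 180°.
Leg 2: +10.6° → -125.2°, shortest Δλ = -135.8° (west) — does not cross 180°.
Leg 3: -125.2° → -91.8°, shortest Δλ = 33.4° (east) — does not cross 180°.
Leg 4: -91.8° → -36.6°, shortest Δλ = 55.2° (east) — does not cross 180°.
Leg 5: -36.6° → -96.8°, shortest Δλ = -60.2° (west) — does not cross 180°.
Total crossings: 0.

0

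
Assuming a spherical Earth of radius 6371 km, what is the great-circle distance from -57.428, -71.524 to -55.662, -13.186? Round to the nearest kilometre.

Δλ = -13.186 − -71.524 = 58.338°.
Δφ = -55.662 − -57.428 = 1.766°.
a = sin²(Δφ/2) + cos φ₁ · cos φ₂ · sin²(Δλ/2) = 0.072374.
c = 2·atan2(√a, √(1−a)) = 0.54476 rad → d = 6371·c ≈ 3470.67 km.

3471 km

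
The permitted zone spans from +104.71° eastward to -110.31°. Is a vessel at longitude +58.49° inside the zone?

Band width going east from +104.71° to -110.31°: ((-110.31 − 104.71) mod 360) = 144.98°.
Offset of +58.49° east of the west edge: ((58.49 − 104.71) mod 360) = 313.78°.
313.78° > 144.98° ⇒ outside.

No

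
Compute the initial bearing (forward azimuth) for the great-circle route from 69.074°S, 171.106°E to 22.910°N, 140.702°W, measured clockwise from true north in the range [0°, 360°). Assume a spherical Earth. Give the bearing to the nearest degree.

44°

Δλ = -140.702 − 171.106 = -311.808°; wrapped into (−180°, 180°]: 48.192°.
θ = atan2( sin Δλ · cos φ₂ , cos φ₁ · sin φ₂ − sin φ₁ · cos φ₂ · cos Δλ )
  = atan2(0.68659, 0.71259) = 43.935° → normalised to [0°, 360°): 43.935°.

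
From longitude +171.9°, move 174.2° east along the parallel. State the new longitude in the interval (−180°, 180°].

Start at +171.9°; shift +174.2° → +346.1°.
+346.1° lies outside (−180°, 180°]; subtract 360° → -13.9°.

-13.9°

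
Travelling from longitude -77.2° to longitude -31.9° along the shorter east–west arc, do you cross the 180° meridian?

No

Signed shortest Δλ = ((-31.9 − -77.2 + 180) mod 360) − 180 = 45.3°.
Going east by 45.3° from -77.2° reaches -31.9° without touching 180°.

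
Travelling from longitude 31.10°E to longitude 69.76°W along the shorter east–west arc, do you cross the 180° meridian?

Signed shortest Δλ = ((-69.76 − 31.10 + 180) mod 360) − 180 = -100.86°.
Going west by 100.86° from +31.10° reaches -69.76° without touching 180°.

No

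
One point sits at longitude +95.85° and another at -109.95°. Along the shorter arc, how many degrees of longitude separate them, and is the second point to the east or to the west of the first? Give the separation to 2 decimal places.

154.20° east

Raw difference: -109.95 − 95.85 = -205.8°.
Normalise into (−180°, 180°]: -205.8° + 360° = 154.2°.
Positive ⇒ the second point lies to the east; separation 154.20°.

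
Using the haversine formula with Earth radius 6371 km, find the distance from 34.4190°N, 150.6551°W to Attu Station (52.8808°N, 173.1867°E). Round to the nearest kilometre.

3503 km

Δλ = 173.1867 − -150.6551 = 323.8418°; wrapped into (−180°, 180°]: -36.1582°.
Δφ = 52.8808 − 34.4190 = 18.4618°.
a = sin²(Δφ/2) + cos φ₁ · cos φ₂ · sin²(Δλ/2) = 0.073675.
c = 2·atan2(√a, √(1−a)) = 0.54976 rad → d = 6371·c ≈ 3502.52 km.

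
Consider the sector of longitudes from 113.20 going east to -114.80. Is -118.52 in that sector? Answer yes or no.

Yes

Band width going east from +113.20° to -114.80°: ((-114.80 − 113.20) mod 360) = 132.00°.
Offset of -118.52° east of the west edge: ((-118.52 − 113.20) mod 360) = 128.28°.
128.28° ≤ 132.00° ⇒ inside.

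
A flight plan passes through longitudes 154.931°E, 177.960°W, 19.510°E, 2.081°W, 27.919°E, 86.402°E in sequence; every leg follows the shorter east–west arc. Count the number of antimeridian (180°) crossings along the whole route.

2

Leg 1: +154.931° → -177.960°, shortest Δλ = 27.109° (east) — crosses 180°.
Leg 2: -177.960° → +19.510°, shortest Δλ = -162.53° (west) — crosses 180°.
Leg 3: +19.510° → -2.081°, shortest Δλ = -21.591° (west) — does not cross 180°.
Leg 4: -2.081° → +27.919°, shortest Δλ = 30.0° (east) — does not cross 180°.
Leg 5: +27.919° → +86.402°, shortest Δλ = 58.483° (east) — does not cross 180°.
Total crossings: 2.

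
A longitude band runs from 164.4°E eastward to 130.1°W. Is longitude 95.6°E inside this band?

No

Band width going east from +164.4° to -130.1°: ((-130.1 − 164.4) mod 360) = 65.5°.
Offset of +95.6° east of the west edge: ((95.6 − 164.4) mod 360) = 291.2°.
291.2° > 65.5° ⇒ outside.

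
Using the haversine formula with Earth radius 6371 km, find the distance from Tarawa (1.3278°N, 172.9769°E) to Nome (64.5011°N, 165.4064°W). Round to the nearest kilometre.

Δλ = -165.4064 − 172.9769 = -338.3833°; wrapped into (−180°, 180°]: 21.6167°.
Δφ = 64.5011 − 1.3278 = 63.1733°.
a = sin²(Δφ/2) + cos φ₁ · cos φ₂ · sin²(Δλ/2) = 0.289488.
c = 2·atan2(√a, √(1−a)) = 1.13622 rad → d = 6371·c ≈ 7238.87 km.

7239 km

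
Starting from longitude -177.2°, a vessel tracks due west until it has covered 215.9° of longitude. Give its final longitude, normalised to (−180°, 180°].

-33.1°

Start at -177.2°; shift −215.9° → -393.1°.
-393.1° lies outside (−180°, 180°]; add 360° → -33.1°.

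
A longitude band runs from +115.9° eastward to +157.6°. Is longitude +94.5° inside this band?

No

Band width going east from +115.9° to +157.6°: ((157.6 − 115.9) mod 360) = 41.7°.
Offset of +94.5° east of the west edge: ((94.5 − 115.9) mod 360) = 338.6°.
338.6° > 41.7° ⇒ outside.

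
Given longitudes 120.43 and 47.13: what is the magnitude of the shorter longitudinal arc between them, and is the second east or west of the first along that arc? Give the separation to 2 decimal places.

73.30° west

Raw difference: 47.13 − 120.43 = -73.3°.
Normalise into (−180°, 180°]: -73.3° stays -73.3°.
Negative ⇒ the second point lies to the west; separation 73.30°.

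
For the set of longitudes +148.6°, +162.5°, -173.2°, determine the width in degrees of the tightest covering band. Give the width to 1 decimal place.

Sort the longitudes: -173.2°, +148.6°, +162.5°.
Eastward gaps between consecutive values (wrapping around): 321.8°, 13.9°, 24.3°.
Largest gap = 321.8° ⇒ minimal covering band is its complement: 360° − 321.8° = 38.2°.
Band runs from +148.6° eastward to -173.2°, crossing the antimeridian.

38.2°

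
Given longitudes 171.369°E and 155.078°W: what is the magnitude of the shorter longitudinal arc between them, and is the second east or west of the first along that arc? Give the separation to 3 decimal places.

33.553° east

Raw difference: -155.078 − 171.369 = -326.447°.
Normalise into (−180°, 180°]: -326.447° + 360° = 33.553°.
Positive ⇒ the second point lies to the east; separation 33.553°.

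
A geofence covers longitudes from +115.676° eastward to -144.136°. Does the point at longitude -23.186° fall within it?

No

Band width going east from +115.676° to -144.136°: ((-144.136 − 115.676) mod 360) = 100.188°.
Offset of -23.186° east of the west edge: ((-23.186 − 115.676) mod 360) = 221.138°.
221.138° > 100.188° ⇒ outside.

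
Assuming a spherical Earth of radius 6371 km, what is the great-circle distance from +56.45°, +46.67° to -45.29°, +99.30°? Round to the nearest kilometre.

12328 km

Δλ = 99.30 − 46.67 = 52.63°.
Δφ = -45.29 − 56.45 = -101.74°.
a = sin²(Δφ/2) + cos φ₁ · cos φ₂ · sin²(Δλ/2) = 0.678144.
c = 2·atan2(√a, √(1−a)) = 1.93509 rad → d = 6371·c ≈ 12328.45 km.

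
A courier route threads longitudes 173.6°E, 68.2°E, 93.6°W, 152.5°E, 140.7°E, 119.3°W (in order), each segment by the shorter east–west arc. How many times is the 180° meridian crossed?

Leg 1: +173.6° → +68.2°, shortest Δλ = -105.4° (west) — does not cross 180°.
Leg 2: +68.2° → -93.6°, shortest Δλ = -161.8° (west) — does not cross 180°.
Leg 3: -93.6° → +152.5°, shortest Δλ = -113.9° (west) — crosses 180°.
Leg 4: +152.5° → +140.7°, shortest Δλ = -11.8° (west) — does not cross 180°.
Leg 5: +140.7° → -119.3°, shortest Δλ = 100.0° (east) — crosses 180°.
Total crossings: 2.

2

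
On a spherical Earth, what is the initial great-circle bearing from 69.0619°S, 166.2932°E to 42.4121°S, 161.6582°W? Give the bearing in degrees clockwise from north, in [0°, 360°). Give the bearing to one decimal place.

48.8°

Δλ = -161.6582 − 166.2932 = -327.9514°; wrapped into (−180°, 180°]: 32.0486°.
θ = atan2( sin Δλ · cos φ₂ , cos φ₁ · sin φ₂ − sin φ₁ · cos φ₂ · cos Δλ )
  = atan2(0.39178, 0.34345) = 48.761° → normalised to [0°, 360°): 48.761°.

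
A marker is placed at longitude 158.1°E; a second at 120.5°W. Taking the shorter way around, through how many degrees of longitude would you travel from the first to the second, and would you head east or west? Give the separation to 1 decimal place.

Raw difference: -120.5 − 158.1 = -278.6°.
Normalise into (−180°, 180°]: -278.6° + 360° = 81.4°.
Positive ⇒ the second point lies to the east; separation 81.4°.

81.4° east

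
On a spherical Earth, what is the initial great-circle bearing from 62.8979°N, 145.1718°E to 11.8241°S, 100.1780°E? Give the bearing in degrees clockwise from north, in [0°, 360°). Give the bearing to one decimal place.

Δλ = 100.1780 − 145.1718 = -44.9938°.
θ = atan2( sin Δλ · cos φ₂ , cos φ₁ · sin φ₂ − sin φ₁ · cos φ₂ · cos Δλ )
  = atan2(-0.69203, -0.70953) = -135.715° → normalised to [0°, 360°): 224.285°.

224.3°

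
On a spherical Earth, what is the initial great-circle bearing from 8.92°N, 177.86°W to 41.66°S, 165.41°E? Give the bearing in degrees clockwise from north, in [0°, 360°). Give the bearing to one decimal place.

Δλ = 165.41 − -177.86 = 343.27°; wrapped into (−180°, 180°]: -16.73°.
θ = atan2( sin Δλ · cos φ₂ , cos φ₁ · sin φ₂ − sin φ₁ · cos φ₂ · cos Δλ )
  = atan2(-0.21506, -0.76761) = -164.349° → normalised to [0°, 360°): 195.651°.

195.7°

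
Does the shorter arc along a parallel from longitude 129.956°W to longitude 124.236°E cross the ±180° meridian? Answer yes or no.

Yes

Naïve |124.236 − -129.956| = 254.192° > 180°, so the shorter arc goes the other way round — across 180°.
Signed shortest Δλ = ((124.236 − -129.956 + 180) mod 360) − 180 = -105.808°.
Going west by 105.808° from -129.956° passes through 180° before reaching +124.236°.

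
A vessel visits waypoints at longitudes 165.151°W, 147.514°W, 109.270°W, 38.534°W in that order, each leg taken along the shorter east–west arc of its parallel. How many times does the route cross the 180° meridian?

Leg 1: -165.151° → -147.514°, shortest Δλ = 17.637° (east) — does not cross 180°.
Leg 2: -147.514° → -109.270°, shortest Δλ = 38.244° (east) — does not cross 180°.
Leg 3: -109.270° → -38.534°, shortest Δλ = 70.736° (east) — does not cross 180°.
Total crossings: 0.

0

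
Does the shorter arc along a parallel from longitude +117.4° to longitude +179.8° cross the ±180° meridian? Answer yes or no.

Signed shortest Δλ = ((179.8 − 117.4 + 180) mod 360) − 180 = 62.4°.
Going east by 62.4° from +117.4° reaches +179.8° without touching 180°.

No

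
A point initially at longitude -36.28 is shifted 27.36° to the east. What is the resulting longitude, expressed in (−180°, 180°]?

Start at -36.28°; shift +27.36° → -8.92°.
-8.92° already lies in (−180°, 180°].

-8.92°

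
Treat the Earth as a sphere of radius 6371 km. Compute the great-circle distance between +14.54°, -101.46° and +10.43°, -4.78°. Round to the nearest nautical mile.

5628 nmi

Δλ = -4.78 − -101.46 = 96.68°.
Δφ = 10.43 − 14.54 = -4.11°.
a = sin²(Δφ/2) + cos φ₁ · cos φ₂ · sin²(Δλ/2) = 0.532644.
c = 2·atan2(√a, √(1−a)) = 1.63613 rad → d = 6371·c ≈ 10423.79 km ≈ 5628.40 nmi.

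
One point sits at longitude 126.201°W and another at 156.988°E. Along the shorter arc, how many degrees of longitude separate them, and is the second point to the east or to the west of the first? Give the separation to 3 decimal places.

76.811° west

Raw difference: 156.988 − -126.201 = 283.189°.
Normalise into (−180°, 180°]: 283.189° − 360° = -76.811°.
Negative ⇒ the second point lies to the west; separation 76.811°.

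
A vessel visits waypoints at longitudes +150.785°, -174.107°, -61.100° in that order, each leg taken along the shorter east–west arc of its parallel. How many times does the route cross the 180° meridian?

Leg 1: +150.785° → -174.107°, shortest Δλ = 35.108° (east) — crosses 180°.
Leg 2: -174.107° → -61.100°, shortest Δλ = 113.007° (east) — does not cross 180°.
Total crossings: 1.

1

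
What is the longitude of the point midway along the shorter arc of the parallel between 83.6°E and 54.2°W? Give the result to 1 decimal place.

14.7°E

Signed shortest Δλ from +83.6° to -54.2° is -137.8°.
Midpoint longitude = +83.6° + (-137.8°)/2 = +83.6° − 68.9° = +14.7°.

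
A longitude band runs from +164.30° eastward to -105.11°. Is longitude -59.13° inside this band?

Band width going east from +164.30° to -105.11°: ((-105.11 − 164.30) mod 360) = 90.59°.
Offset of -59.13° east of the west edge: ((-59.13 − 164.30) mod 360) = 136.57°.
136.57° > 90.59° ⇒ outside.

No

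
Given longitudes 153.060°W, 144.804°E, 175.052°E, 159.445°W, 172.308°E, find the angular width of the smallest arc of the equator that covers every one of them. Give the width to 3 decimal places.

62.136°

Sort the longitudes: -159.445°, -153.060°, +144.804°, +172.308°, +175.052°.
Eastward gaps between consecutive values (wrapping around): 6.385°, 297.864°, 27.504°, 2.744°, 25.503°.
Largest gap = 297.864° ⇒ minimal covering band is its complement: 360° − 297.864° = 62.136°.
Band runs from +144.804° eastward to -153.060°, crossing the antimeridian.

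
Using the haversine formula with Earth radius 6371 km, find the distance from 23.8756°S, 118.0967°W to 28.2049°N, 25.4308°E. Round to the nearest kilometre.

16353 km

Δλ = 25.4308 − -118.0967 = 143.5275°.
Δφ = 28.2049 − -23.8756 = 52.0805°.
a = sin²(Δφ/2) + cos φ₁ · cos φ₂ · sin²(Δλ/2) = 0.919657.
c = 2·atan2(√a, √(1−a)) = 2.56682 rad → d = 6371·c ≈ 16353.20 km.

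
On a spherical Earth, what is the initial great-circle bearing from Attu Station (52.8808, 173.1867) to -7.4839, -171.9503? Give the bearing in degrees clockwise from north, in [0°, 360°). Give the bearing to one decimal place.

163.2°

Δλ = -171.9503 − 173.1867 = -345.1370°; wrapped into (−180°, 180°]: 14.8630°.
θ = atan2( sin Δλ · cos φ₂ , cos φ₁ · sin φ₂ − sin φ₁ · cos φ₂ · cos Δλ )
  = atan2(0.25432, -0.84274) = 163.207° → normalised to [0°, 360°): 163.207°.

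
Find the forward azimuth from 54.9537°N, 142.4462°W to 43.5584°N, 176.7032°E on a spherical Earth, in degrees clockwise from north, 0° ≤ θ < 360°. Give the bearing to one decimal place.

Δλ = 176.7032 − -142.4462 = 319.1494°; wrapped into (−180°, 180°]: -40.8506°.
θ = atan2( sin Δλ · cos φ₂ , cos φ₁ · sin φ₂ − sin φ₁ · cos φ₂ · cos Δλ )
  = atan2(-0.47400, -0.05306) = -96.388° → normalised to [0°, 360°): 263.612°.

263.6°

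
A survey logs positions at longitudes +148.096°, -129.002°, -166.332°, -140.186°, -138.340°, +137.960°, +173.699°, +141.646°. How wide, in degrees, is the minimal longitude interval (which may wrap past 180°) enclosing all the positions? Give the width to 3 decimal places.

Sort the longitudes: -166.332°, -140.186°, -138.340°, -129.002°, +137.960°, +141.646°, +148.096°, +173.699°.
Eastward gaps between consecutive values (wrapping around): 26.146°, 1.846°, 9.338°, 266.962°, 3.686°, 6.450°, 25.603°, 19.969°.
Largest gap = 266.962° ⇒ minimal covering band is its complement: 360° − 266.962° = 93.038°.
Band runs from +137.960° eastward to -129.002°, crossing the antimeridian.

93.038°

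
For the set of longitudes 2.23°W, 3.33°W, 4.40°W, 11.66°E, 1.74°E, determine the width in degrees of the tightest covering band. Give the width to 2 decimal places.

Sort the longitudes: -4.40°, -3.33°, -2.23°, +1.74°, +11.66°.
Eastward gaps between consecutive values (wrapping around): 1.07°, 1.10°, 3.97°, 9.92°, 343.94°.
Largest gap = 343.94° ⇒ minimal covering band is its complement: 360° − 343.94° = 16.06°.
Band runs from -4.40° eastward to +11.66°.

16.06°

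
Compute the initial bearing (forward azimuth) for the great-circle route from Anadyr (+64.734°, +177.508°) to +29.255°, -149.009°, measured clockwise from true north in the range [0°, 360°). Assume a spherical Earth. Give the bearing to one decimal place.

Δλ = -149.009 − 177.508 = -326.517°; wrapped into (−180°, 180°]: 33.483°.
θ = atan2( sin Δλ · cos φ₂ , cos φ₁ · sin φ₂ − sin φ₁ · cos φ₂ · cos Δλ )
  = atan2(0.48132, -0.44947) = 133.040° → normalised to [0°, 360°): 133.040°.

133.0°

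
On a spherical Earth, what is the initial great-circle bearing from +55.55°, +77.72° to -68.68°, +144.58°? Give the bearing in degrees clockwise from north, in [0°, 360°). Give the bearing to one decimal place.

Δλ = 144.58 − 77.72 = 66.86°.
θ = atan2( sin Δλ · cos φ₂ , cos φ₁ · sin φ₂ − sin φ₁ · cos φ₂ · cos Δλ )
  = atan2(0.33433, -0.64479) = 152.593° → normalised to [0°, 360°): 152.593°.

152.6°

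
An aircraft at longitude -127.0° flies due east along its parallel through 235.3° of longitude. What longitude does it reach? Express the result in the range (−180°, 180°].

+108.3°

Start at -127.0°; shift +235.3° → +108.3°.
+108.3° already lies in (−180°, 180°].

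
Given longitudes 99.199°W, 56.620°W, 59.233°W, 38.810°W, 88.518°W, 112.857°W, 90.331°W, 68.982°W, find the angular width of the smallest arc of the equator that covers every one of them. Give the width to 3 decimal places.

Sort the longitudes: -112.857°, -99.199°, -90.331°, -88.518°, -68.982°, -59.233°, -56.620°, -38.810°.
Eastward gaps between consecutive values (wrapping around): 13.658°, 8.868°, 1.813°, 19.536°, 9.749°, 2.613°, 17.810°, 285.953°.
Largest gap = 285.953° ⇒ minimal covering band is its complement: 360° − 285.953° = 74.047°.
Band runs from -112.857° eastward to -38.810°.

74.047°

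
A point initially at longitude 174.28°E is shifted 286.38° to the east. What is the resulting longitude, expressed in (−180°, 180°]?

Start at +174.28°; shift +286.38° → +460.66°.
+460.66° lies outside (−180°, 180°]; subtract 360° → +100.66°.

100.66°E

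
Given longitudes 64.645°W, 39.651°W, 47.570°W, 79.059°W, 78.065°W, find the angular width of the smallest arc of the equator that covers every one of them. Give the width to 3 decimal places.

Sort the longitudes: -79.059°, -78.065°, -64.645°, -47.570°, -39.651°.
Eastward gaps between consecutive values (wrapping around): 0.994°, 13.420°, 17.075°, 7.919°, 320.592°.
Largest gap = 320.592° ⇒ minimal covering band is its complement: 360° − 320.592° = 39.408°.
Band runs from -79.059° eastward to -39.651°.

39.408°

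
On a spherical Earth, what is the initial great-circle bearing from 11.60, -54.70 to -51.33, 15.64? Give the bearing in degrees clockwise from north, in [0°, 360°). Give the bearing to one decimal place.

Δλ = 15.64 − -54.70 = 70.34°.
θ = atan2( sin Δλ · cos φ₂ , cos φ₁ · sin φ₂ − sin φ₁ · cos φ₂ · cos Δλ )
  = atan2(0.58841, -0.80708) = 143.906° → normalised to [0°, 360°): 143.906°.

143.9°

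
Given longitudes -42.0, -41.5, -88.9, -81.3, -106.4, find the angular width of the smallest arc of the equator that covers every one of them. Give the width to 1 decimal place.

Sort the longitudes: -106.4°, -88.9°, -81.3°, -42.0°, -41.5°.
Eastward gaps between consecutive values (wrapping around): 17.5°, 7.6°, 39.3°, 0.5°, 295.1°.
Largest gap = 295.1° ⇒ minimal covering band is its complement: 360° − 295.1° = 64.9°.
Band runs from -106.4° eastward to -41.5°.

64.9°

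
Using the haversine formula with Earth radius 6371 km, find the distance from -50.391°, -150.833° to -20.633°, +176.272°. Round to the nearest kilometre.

Δλ = 176.272 − -150.833 = 327.105°; wrapped into (−180°, 180°]: -32.895°.
Δφ = -20.633 − -50.391 = 29.758°.
a = sin²(Δφ/2) + cos φ₁ · cos φ₂ · sin²(Δλ/2) = 0.113767.
c = 2·atan2(√a, √(1−a)) = 0.68808 rad → d = 6371·c ≈ 4383.76 km.

4384 km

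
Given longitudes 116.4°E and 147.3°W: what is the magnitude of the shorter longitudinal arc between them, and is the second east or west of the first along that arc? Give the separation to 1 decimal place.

96.3° east

Raw difference: -147.3 − 116.4 = -263.7°.
Normalise into (−180°, 180°]: -263.7° + 360° = 96.3°.
Positive ⇒ the second point lies to the east; separation 96.3°.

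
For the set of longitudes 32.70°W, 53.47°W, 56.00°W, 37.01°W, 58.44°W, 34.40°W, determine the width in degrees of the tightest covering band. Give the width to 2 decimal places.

Sort the longitudes: -58.44°, -56.00°, -53.47°, -37.01°, -34.40°, -32.70°.
Eastward gaps between consecutive values (wrapping around): 2.44°, 2.53°, 16.46°, 2.61°, 1.70°, 334.26°.
Largest gap = 334.26° ⇒ minimal covering band is its complement: 360° − 334.26° = 25.74°.
Band runs from -58.44° eastward to -32.70°.

25.74°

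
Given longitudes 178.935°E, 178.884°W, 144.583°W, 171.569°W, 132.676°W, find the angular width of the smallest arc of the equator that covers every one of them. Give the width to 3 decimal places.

Sort the longitudes: -178.884°, -171.569°, -144.583°, -132.676°, +178.935°.
Eastward gaps between consecutive values (wrapping around): 7.315°, 26.986°, 11.907°, 311.611°, 2.181°.
Largest gap = 311.611° ⇒ minimal covering band is its complement: 360° − 311.611° = 48.389°.
Band runs from +178.935° eastward to -132.676°, crossing the antimeridian.

48.389°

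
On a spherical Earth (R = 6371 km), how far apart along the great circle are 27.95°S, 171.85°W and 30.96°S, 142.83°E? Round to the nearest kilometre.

4371 km

Δλ = 142.83 − -171.85 = 314.68°; wrapped into (−180°, 180°]: -45.32°.
Δφ = -30.96 − -27.95 = -3.01°.
a = sin²(Δφ/2) + cos φ₁ · cos φ₂ · sin²(Δλ/2) = 0.113123.
c = 2·atan2(√a, √(1−a)) = 0.68605 rad → d = 6371·c ≈ 4370.84 km.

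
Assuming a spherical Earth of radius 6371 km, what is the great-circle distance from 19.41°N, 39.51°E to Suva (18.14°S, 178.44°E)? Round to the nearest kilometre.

Δλ = 178.44 − 39.51 = 138.93°.
Δφ = -18.14 − 19.41 = -37.55°.
a = sin²(Δφ/2) + cos φ₁ · cos φ₂ · sin²(Δλ/2) = 0.889592.
c = 2·atan2(√a, √(1−a)) = 2.46416 rad → d = 6371·c ≈ 15699.16 km.

15699 km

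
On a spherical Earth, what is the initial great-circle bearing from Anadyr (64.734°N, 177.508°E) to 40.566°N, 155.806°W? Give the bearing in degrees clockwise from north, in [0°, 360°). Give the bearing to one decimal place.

134.6°

Δλ = -155.806 − 177.508 = -333.314°; wrapped into (−180°, 180°]: 26.686°.
θ = atan2( sin Δλ · cos φ₂ , cos φ₁ · sin φ₂ − sin φ₁ · cos φ₂ · cos Δλ )
  = atan2(0.34116, -0.33624) = 134.583° → normalised to [0°, 360°): 134.583°.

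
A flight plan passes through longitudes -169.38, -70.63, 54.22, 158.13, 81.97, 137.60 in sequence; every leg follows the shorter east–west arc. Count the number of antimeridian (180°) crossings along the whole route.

Leg 1: -169.38° → -70.63°, shortest Δλ = 98.75° (east) — does not cross 180°.
Leg 2: -70.63° → +54.22°, shortest Δλ = 124.85° (east) — does not cross 180°.
Leg 3: +54.22° → +158.13°, shortest Δλ = 103.91° (east) — does not cross 180°.
Leg 4: +158.13° → +81.97°, shortest Δλ = -76.16° (west) — does not cross 180°.
Leg 5: +81.97° → +137.60°, shortest Δλ = 55.63° (east) — does not cross 180°.
Total crossings: 0.

0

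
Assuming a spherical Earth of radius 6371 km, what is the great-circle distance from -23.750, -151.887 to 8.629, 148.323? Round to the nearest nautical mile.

Δλ = 148.323 − -151.887 = 300.210°; wrapped into (−180°, 180°]: -59.790°.
Δφ = 8.629 − -23.750 = 32.379°.
a = sin²(Δφ/2) + cos φ₁ · cos φ₂ · sin²(Δλ/2) = 0.302541.
c = 2·atan2(√a, √(1−a)) = 1.16482 rad → d = 6371·c ≈ 7421.05 km ≈ 4007.05 nmi.

4007 nmi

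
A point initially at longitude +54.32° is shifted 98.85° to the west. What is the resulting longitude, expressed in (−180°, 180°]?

-44.53°

Start at +54.32°; shift −98.85° → -44.53°.
-44.53° already lies in (−180°, 180°].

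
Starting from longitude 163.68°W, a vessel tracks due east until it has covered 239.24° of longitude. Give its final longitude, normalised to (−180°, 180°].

75.56°E

Start at -163.68°; shift +239.24° → +75.56°.
+75.56° already lies in (−180°, 180°].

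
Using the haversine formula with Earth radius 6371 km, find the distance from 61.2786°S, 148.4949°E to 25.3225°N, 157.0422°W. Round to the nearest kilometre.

10791 km

Δλ = -157.0422 − 148.4949 = -305.5371°; wrapped into (−180°, 180°]: 54.4629°.
Δφ = 25.3225 − -61.2786 = 86.6011°.
a = sin²(Δφ/2) + cos φ₁ · cos φ₂ · sin²(Δλ/2) = 0.561308.
c = 2·atan2(√a, √(1−a)) = 1.69372 rad → d = 6371·c ≈ 10790.71 km.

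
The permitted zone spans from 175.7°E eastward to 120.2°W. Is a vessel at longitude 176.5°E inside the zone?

Band width going east from +175.7° to -120.2°: ((-120.2 − 175.7) mod 360) = 64.1°.
Offset of +176.5° east of the west edge: ((176.5 − 175.7) mod 360) = 0.8°.
0.8° ≤ 64.1° ⇒ inside.

Yes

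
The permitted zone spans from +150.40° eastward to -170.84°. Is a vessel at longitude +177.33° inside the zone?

Yes

Band width going east from +150.40° to -170.84°: ((-170.84 − 150.40) mod 360) = 38.76°.
Offset of +177.33° east of the west edge: ((177.33 − 150.40) mod 360) = 26.93°.
26.93° ≤ 38.76° ⇒ inside.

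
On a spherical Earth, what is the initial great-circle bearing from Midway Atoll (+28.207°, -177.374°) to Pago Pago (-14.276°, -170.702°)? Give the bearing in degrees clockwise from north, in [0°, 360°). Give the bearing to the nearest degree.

170°

Δλ = -170.702 − -177.374 = 6.672°.
θ = atan2( sin Δλ · cos φ₂ , cos φ₁ · sin φ₂ − sin φ₁ · cos φ₂ · cos Δλ )
  = atan2(0.11260, -0.67227) = 170.492° → normalised to [0°, 360°): 170.492°.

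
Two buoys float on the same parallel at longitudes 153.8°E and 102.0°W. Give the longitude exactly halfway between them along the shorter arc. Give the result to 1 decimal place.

154.1°W

Signed shortest Δλ from +153.8° to -102.0° is +104.2°.
Midpoint longitude = +153.8° + (+104.2°)/2 = +153.8° + 52.1° = +205.9°.
Normalise into (−180°, 180°]: -154.1°.
(The naïve average (+153.8 + -102.0)/2 = 25.9° is on the wrong side of the globe.)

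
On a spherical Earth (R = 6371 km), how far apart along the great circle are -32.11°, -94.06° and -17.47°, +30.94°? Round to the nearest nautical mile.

6466 nmi

Δλ = 30.94 − -94.06 = 125.00°.
Δφ = -17.47 − -32.11 = 14.64°.
a = sin²(Δφ/2) + cos φ₁ · cos φ₂ · sin²(Δλ/2) = 0.651926.
c = 2·atan2(√a, √(1−a)) = 1.87953 rad → d = 6371·c ≈ 11974.49 km ≈ 6465.71 nmi.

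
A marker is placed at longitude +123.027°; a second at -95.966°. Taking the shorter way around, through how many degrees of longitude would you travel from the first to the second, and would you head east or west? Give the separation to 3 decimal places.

141.007° east

Raw difference: -95.966 − 123.027 = -218.993°.
Normalise into (−180°, 180°]: -218.993° + 360° = 141.007°.
Positive ⇒ the second point lies to the east; separation 141.007°.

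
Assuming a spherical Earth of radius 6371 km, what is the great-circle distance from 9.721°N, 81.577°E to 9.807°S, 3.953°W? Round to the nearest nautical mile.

Δλ = -3.953 − 81.577 = -85.530°.
Δφ = -9.807 − 9.721 = -19.528°.
a = sin²(Δφ/2) + cos φ₁ · cos φ₂ · sin²(Δλ/2) = 0.476532.
c = 2·atan2(√a, √(1−a)) = 1.52384 rad → d = 6371·c ≈ 9708.41 km ≈ 5242.12 nmi.

5242 nmi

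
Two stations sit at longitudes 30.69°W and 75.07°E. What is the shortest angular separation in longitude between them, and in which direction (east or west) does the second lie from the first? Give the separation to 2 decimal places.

105.76° east

Raw difference: 75.07 − -30.69 = 105.76°.
Normalise into (−180°, 180°]: 105.76° stays 105.76°.
Positive ⇒ the second point lies to the east; separation 105.76°.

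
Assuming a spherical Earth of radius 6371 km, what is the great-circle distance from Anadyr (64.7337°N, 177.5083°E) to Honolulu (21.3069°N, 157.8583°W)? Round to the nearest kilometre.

5156 km

Δλ = -157.8583 − 177.5083 = -335.3666°; wrapped into (−180°, 180°]: 24.6334°.
Δφ = 21.3069 − 64.7337 = -43.4268°.
a = sin²(Δφ/2) + cos φ₁ · cos φ₂ · sin²(Δλ/2) = 0.154968.
c = 2·atan2(√a, √(1−a)) = 0.80922 rad → d = 6371·c ≈ 5155.53 km.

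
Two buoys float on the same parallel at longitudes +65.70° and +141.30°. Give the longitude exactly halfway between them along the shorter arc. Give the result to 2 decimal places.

Signed shortest Δλ from +65.70° to +141.30° is +75.60°.
Midpoint longitude = +65.70° + (+75.60°)/2 = +65.70° + 37.80° = +103.50°.

+103.50°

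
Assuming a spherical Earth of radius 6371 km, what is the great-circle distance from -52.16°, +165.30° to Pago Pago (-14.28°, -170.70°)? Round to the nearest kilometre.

4720 km

Δλ = -170.70 − 165.30 = -336.00°; wrapped into (−180°, 180°]: 24.00°.
Δφ = -14.28 − -52.16 = 37.88°.
a = sin²(Δφ/2) + cos φ₁ · cos φ₂ · sin²(Δλ/2) = 0.131050.
c = 2·atan2(√a, √(1−a)) = 0.74084 rad → d = 6371·c ≈ 4719.90 km.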